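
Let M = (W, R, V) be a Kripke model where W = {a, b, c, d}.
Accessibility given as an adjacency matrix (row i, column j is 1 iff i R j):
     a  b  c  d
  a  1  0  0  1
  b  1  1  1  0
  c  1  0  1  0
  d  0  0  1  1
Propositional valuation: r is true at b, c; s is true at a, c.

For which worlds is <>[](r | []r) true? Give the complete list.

Let φ = <>[](r | []r). Evaluate φ at each world:
  a (successors {a, d}): φ is false.
  b (successors {a, b, c}): φ is false.
  c (successors {a, c}): φ is false.
  d (successors {c, d}): φ is false.
For instance, at a:
  At a: <>[](r | []r) requires [](r | []r) at some successor in {a, d}.
    At a: [](r | []r) is false.
    At d: [](r | []r) is false.
  So <>[](r | []r) is false at a.
Satisfying worlds: none.

none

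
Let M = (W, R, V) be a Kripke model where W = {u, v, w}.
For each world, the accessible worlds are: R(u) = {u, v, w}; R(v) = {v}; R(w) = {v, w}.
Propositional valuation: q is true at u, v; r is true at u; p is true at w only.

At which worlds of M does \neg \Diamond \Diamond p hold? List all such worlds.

Let φ = \neg \Diamond \Diamond p. Evaluate φ at each world:
  u (successors {u, v, w}): φ is false.
  v (successors {v}): φ is true.
  w (successors {v, w}): φ is false.
For instance, at w:
  At w: \Diamond \Diamond p is true, so \neg \Diamond \Diamond p is false.
    At w: \Diamond \Diamond p requires \Diamond p at some successor in {v, w}.
      \Diamond p holds at w, so \Diamond \Diamond p is true at w.
Satisfying worlds: {v}

v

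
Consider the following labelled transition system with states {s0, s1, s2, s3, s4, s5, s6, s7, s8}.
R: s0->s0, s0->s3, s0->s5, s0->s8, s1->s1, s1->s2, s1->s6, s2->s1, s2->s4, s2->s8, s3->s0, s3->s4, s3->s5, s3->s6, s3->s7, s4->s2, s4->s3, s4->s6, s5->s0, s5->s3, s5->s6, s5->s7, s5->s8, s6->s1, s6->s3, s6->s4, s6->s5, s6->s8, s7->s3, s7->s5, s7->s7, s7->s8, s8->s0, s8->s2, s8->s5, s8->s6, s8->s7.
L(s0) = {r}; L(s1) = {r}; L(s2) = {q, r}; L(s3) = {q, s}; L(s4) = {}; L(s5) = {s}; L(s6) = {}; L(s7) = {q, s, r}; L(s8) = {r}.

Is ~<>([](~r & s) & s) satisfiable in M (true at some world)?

Let φ = ~<>([](~r & s) & s). Evaluate φ at each world:
  s0 (successors {s0, s3, s5, s8}): φ is true.
  s1 (successors {s1, s2, s6}): φ is true.
  s2 (successors {s1, s4, s8}): φ is true.
  s3 (successors {s0, s4, s5, s6, s7}): φ is true.
  s4 (successors {s2, s3, s6}): φ is true.
  s5 (successors {s0, s3, s6, s7, s8}): φ is true.
  s6 (successors {s1, s3, s4, s5, s8}): φ is true.
  s7 (successors {s3, s5, s7, s8}): φ is true.
  s8 (successors {s0, s2, s5, s6, s7}): φ is true.
Detail at s0 (witness):
  At s0: <>([](~r & s) & s) is false, so ~<>([](~r & s) & s) is true.
    At s0: <>([](~r & s) & s) requires [](~r & s) & s at some successor in {s0, s3, s5, s8}.
      At s0: [](~r & s) & s is false.
      At s3: [](~r & s) & s is false.
      At s5: [](~r & s) & s is false.
      At s8: [](~r & s) & s is false.
    So <>([](~r & s) & s) is false at s0.

Yes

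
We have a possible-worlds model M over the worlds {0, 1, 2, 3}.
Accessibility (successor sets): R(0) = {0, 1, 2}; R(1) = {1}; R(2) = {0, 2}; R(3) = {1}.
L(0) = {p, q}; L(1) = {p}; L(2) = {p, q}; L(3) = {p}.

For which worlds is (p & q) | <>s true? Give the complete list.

Let φ = (p & q) | <>s. Evaluate φ at each world:
  0 (successors {0, 1, 2}): φ is true.
  1 (successors {1}): φ is false.
  2 (successors {0, 2}): φ is true.
  3 (successors {1}): φ is false.
For instance, at 2:
  At 2: p & q is true, <>s is false, so (p & q) | <>s is true.
    At 2: <>s requires s at some successor in {0, 2}.
      At 0: s is false.
      At 2: s is false.
    So <>s is false at 2.
Satisfying worlds: {0, 2}

0, 2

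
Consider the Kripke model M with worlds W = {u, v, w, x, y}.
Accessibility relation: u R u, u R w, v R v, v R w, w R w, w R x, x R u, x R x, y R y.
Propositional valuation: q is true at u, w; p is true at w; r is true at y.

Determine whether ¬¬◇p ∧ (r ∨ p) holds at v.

At v: ¬¬◇p is true, r ∨ p is false, so ¬¬◇p ∧ (r ∨ p) is false.
  At v: ¬◇p is false, so ¬¬◇p is true.
    At v: ◇p is true, so ¬◇p is false.
      At v: ◇p requires p at some successor in {v, w}.
        p holds at w, so ◇p is true at v.

No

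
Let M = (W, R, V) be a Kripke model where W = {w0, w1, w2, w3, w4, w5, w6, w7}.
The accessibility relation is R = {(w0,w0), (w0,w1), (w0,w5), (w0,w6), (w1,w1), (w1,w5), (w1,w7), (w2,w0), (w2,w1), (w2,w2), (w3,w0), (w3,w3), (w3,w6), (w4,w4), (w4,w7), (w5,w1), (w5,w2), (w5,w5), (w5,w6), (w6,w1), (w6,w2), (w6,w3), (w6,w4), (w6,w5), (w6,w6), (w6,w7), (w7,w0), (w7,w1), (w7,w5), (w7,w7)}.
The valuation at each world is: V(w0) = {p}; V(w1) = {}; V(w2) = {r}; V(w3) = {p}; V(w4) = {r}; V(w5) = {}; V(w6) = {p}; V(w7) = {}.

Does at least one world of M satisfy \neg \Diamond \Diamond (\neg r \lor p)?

No

Let φ = \neg \Diamond \Diamond (\neg r \lor p). Evaluate φ at each world:
  w0 (successors {w0, w1, w5, w6}): φ is false.
  w1 (successors {w1, w5, w7}): φ is false.
  w2 (successors {w0, w1, w2}): φ is false.
  w3 (successors {w0, w3, w6}): φ is false.
  w4 (successors {w4, w7}): φ is false.
  w5 (successors {w1, w2, w5, w6}): φ is false.
  w6 (successors {w1, w2, w3, w4, w5, w6, w7}): φ is false.
  w7 (successors {w0, w1, w5, w7}): φ is false.
For instance, at w1:
  At w1: \Diamond \Diamond (\neg r \lor p) is true, so \neg \Diamond \Diamond (\neg r \lor p) is false.
    At w1: \Diamond \Diamond (\neg r \lor p) requires \Diamond (\neg r \lor p) at some successor in {w1, w5, w7}.
      \Diamond (\neg r \lor p) holds at w1, so \Diamond \Diamond (\neg r \lor p) is true at w1.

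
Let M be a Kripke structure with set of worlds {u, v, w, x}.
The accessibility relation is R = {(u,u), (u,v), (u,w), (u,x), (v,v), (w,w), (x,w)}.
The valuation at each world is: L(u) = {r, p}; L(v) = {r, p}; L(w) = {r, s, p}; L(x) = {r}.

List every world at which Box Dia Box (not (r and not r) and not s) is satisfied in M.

Let φ = Box Dia Box (not (r and not r) and not s). Evaluate φ at each world:
  u (successors {u, v, w, x}): φ is false.
  v (successors {v}): φ is true.
  w (successors {w}): φ is false.
  x (successors {w}): φ is false.
For instance, at u:
  At u: Box Dia Box (not (r and not r) and not s) requires Dia Box (not (r and not r) and not s) at every successor {u, v, w, x}.
    Dia Box (not (r and not r) and not s) fails at w, so Box Dia Box (not (r and not r) and not s) is false at u.
      At w: Dia Box (not (r and not r) and not s) requires Box (not (r and not r) and not s) at some successor in {w}.
        At w: Box (not (r and not r) and not s) is false.
      So Dia Box (not (r and not r) and not s) is false at w.
Satisfying worlds: {v}

v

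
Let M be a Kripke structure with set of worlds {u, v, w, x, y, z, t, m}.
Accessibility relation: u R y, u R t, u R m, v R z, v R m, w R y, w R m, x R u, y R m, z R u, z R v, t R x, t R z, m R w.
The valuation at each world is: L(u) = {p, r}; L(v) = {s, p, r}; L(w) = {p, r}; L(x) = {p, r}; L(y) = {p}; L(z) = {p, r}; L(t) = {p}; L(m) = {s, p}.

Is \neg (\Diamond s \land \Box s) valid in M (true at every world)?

Let φ = \neg (\Diamond s \land \Box s). Evaluate φ at each world:
  u (successors {y, t, m}): φ is true.
  v (successors {z, m}): φ is true.
  w (successors {y, m}): φ is true.
  x (successors {u}): φ is true.
  y (successors {m}): φ is false.
  z (successors {u, v}): φ is true.
  t (successors {x, z}): φ is true.
  m (successors {w}): φ is true.
Detail at y (counterexample):
  At y: \Diamond s \land \Box s is true, so \neg (\Diamond s \land \Box s) is false.
    At y: \Diamond s is true, \Box s is true, so \Diamond s \land \Box s is true.
      At y: \Diamond s requires s at some successor in {m}.
        s holds at m, so \Diamond s is true at y.
      At y: \Box s requires s at every successor {m}.
        At m: s is true.
      So \Box s is true at y.

No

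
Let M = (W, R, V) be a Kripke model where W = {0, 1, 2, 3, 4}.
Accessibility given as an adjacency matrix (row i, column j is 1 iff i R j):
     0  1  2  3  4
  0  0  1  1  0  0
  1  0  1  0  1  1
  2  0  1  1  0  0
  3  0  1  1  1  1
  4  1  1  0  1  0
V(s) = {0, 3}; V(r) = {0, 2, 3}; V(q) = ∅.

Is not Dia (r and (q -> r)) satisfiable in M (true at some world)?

No

Let φ = not Dia (r and (q -> r)). Evaluate φ at each world:
  0 (successors {1, 2}): φ is false.
  1 (successors {1, 3, 4}): φ is false.
  2 (successors {1, 2}): φ is false.
  3 (successors {1, 2, 3, 4}): φ is false.
  4 (successors {0, 1, 3}): φ is false.
For instance, at 0:
  At 0: Dia (r and (q -> r)) is true, so not Dia (r and (q -> r)) is false.
    At 0: Dia (r and (q -> r)) requires r and (q -> r) at some successor in {1, 2}.
      r and (q -> r) holds at 2, so Dia (r and (q -> r)) is true at 0.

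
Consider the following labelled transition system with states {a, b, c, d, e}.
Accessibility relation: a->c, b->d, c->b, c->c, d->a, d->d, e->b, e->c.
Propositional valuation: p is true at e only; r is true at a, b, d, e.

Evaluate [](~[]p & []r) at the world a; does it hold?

At a: [](~[]p & []r) requires ~[]p & []r at every successor {c}.
  ~[]p & []r fails at c, so [](~[]p & []r) is false at a.
    At c: ~[]p is true, []r is false, so ~[]p & []r is false.
      At c: []p is false, so ~[]p is true.
      At c: []r requires r at every successor {b, c}.
        r fails at c, so []r is false at c.

No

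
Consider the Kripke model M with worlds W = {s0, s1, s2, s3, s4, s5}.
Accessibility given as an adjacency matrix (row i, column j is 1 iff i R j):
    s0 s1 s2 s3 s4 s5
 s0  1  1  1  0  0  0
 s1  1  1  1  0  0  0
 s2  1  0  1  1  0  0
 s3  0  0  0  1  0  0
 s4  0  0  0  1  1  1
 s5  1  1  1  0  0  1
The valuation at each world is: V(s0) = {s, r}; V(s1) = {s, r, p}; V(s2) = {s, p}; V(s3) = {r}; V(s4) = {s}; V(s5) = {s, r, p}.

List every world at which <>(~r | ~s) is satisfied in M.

Let φ = <>(~r | ~s). Evaluate φ at each world:
  s0 (successors {s0, s1, s2}): φ is true.
  s1 (successors {s0, s1, s2}): φ is true.
  s2 (successors {s0, s2, s3}): φ is true.
  s3 (successors {s3}): φ is true.
  s4 (successors {s3, s4, s5}): φ is true.
  s5 (successors {s0, s1, s2, s5}): φ is true.
For instance, at s3:
  At s3: <>(~r | ~s) requires ~r | ~s at some successor in {s3}.
    ~r | ~s holds at s3, so <>(~r | ~s) is true at s3.
Satisfying worlds: {s0, s1, s2, s3, s4, s5}

s0, s1, s2, s3, s4, s5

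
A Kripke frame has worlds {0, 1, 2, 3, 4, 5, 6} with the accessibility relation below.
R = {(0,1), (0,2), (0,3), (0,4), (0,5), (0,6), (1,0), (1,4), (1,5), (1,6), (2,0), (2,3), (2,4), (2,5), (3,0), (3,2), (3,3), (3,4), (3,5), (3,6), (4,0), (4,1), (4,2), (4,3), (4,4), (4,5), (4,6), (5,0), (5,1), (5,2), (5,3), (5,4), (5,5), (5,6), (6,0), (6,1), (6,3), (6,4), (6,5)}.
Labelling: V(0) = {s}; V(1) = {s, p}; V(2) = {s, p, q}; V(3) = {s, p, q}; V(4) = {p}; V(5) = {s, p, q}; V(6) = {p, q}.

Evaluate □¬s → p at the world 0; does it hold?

At 0: □¬s is false, p is false, so □¬s → p is true.
  At 0: □¬s requires ¬s at every successor {1, 2, 3, 4, 5, 6}.
    ¬s fails at 1, so □¬s is false at 0.

Yes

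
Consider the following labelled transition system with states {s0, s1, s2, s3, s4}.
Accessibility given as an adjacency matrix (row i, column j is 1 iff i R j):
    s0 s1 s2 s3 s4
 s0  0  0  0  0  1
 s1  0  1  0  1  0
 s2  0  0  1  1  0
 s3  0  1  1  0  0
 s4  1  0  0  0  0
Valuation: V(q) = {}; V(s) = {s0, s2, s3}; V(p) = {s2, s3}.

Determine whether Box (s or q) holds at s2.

At s2: Box (s or q) requires s or q at every successor {s2, s3}.
  At s2: s or q is true.
  At s3: s or q is true.
So Box (s or q) is true at s2.

Yes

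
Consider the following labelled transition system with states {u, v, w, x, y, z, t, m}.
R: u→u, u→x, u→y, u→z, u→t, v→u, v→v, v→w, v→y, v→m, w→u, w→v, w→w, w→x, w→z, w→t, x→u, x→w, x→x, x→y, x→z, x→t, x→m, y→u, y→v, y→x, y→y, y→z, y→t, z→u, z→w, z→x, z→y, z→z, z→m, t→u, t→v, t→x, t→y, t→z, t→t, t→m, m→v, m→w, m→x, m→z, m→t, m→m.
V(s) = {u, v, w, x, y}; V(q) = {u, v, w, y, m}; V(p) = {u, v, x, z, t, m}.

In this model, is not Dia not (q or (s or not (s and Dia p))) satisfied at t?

Recall that Dia ψ holds at a world iff ψ holds at some accessible world.
At t: Dia not (q or (s or not (s and Dia p))) is false, so not Dia not (q or (s or not (s and Dia p))) is true.
  At t: Dia not (q or (s or not (s and Dia p))) requires not (q or (s or not (s and Dia p))) at some successor in {u, v, x, y, z, t, m}.
    At u: not (q or (s or not (s and Dia p))) is false.
    At v: not (q or (s or not (s and Dia p))) is false.
    At x: not (q or (s or not (s and Dia p))) is false.
    At y: not (q or (s or not (s and Dia p))) is false.
    At z: not (q or (s or not (s and Dia p))) is false.
    At t: not (q or (s or not (s and Dia p))) is false.
    At m: not (q or (s or not (s and Dia p))) is false.
  So Dia not (q or (s or not (s and Dia p))) is false at t.

Yes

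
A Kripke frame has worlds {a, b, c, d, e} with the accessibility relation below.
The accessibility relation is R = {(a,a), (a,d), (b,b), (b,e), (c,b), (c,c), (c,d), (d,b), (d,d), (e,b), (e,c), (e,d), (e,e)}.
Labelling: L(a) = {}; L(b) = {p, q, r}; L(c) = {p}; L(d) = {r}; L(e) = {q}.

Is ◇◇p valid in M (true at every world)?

Yes

Recall that ◇ψ holds at a world iff ψ holds at some accessible world.
Let φ = ◇◇p. Evaluate φ at each world:
  a (successors {a, d}): φ is true.
  b (successors {b, e}): φ is true.
  c (successors {b, c, d}): φ is true.
  d (successors {b, d}): φ is true.
  e (successors {b, c, d, e}): φ is true.
For instance, at a:
  At a: ◇◇p requires ◇p at some successor in {a, d}.
    ◇p holds at d, so ◇◇p is true at a.
      At d: ◇p requires p at some successor in {b, d}.
        p holds at b, so ◇p is true at d.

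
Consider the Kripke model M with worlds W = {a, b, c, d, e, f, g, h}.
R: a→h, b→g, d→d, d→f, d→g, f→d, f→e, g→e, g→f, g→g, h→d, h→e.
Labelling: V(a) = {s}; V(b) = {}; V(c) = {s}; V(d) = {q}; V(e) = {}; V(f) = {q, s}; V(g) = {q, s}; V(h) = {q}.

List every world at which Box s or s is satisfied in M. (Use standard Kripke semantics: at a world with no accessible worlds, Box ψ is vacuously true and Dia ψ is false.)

a, b, c, e, f, g

Let φ = Box s or s. Evaluate φ at each world:
  a (successors {h}): φ is true.
  b (successors {g}): φ is true.
  c (successors ∅): φ is true.
  d (successors {d, f, g}): φ is false.
  e (successors ∅): φ is true.
  f (successors {d, e}): φ is true.
  g (successors {e, f, g}): φ is true.
  h (successors {d, e}): φ is false.
For instance, at d:
  At d: Box s is false, s is false, so Box s or s is false.
    At d: Box s requires s at every successor {d, f, g}.
      s fails at d, so Box s is false at d.
Satisfying worlds: {a, b, c, e, f, g}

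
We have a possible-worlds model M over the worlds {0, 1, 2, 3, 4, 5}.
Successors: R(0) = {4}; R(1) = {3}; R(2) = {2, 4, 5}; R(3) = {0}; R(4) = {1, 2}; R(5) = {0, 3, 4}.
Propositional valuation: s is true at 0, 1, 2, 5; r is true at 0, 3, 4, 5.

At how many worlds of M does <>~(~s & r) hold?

Recall that <>ψ holds at a world iff ψ holds at some accessible world.
Let φ = <>~(~s & r). Evaluate φ at each world:
  0 (successors {4}): φ is false.
  1 (successors {3}): φ is false.
  2 (successors {2, 4, 5}): φ is true.
  3 (successors {0}): φ is true.
  4 (successors {1, 2}): φ is true.
  5 (successors {0, 3, 4}): φ is true.
For instance, at 5:
  At 5: <>~(~s & r) requires ~(~s & r) at some successor in {0, 3, 4}.
    ~(~s & r) holds at 0, so <>~(~s & r) is true at 5.
Satisfying worlds: {2, 3, 4, 5}

4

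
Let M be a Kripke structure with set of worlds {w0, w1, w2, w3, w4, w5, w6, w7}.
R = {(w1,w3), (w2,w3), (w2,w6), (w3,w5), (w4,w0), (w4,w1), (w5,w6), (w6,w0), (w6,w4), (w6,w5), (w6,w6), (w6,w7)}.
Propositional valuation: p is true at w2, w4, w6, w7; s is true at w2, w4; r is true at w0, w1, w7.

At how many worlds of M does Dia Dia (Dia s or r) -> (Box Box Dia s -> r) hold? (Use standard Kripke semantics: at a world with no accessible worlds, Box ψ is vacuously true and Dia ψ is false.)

7

Let φ = Dia Dia (Dia s or r) -> (Box Box Dia s -> r). Evaluate φ at each world:
  w0 (successors ∅): φ is true.
  w1 (successors {w3}): φ is true.
  w2 (successors {w3, w6}): φ is true.
  w3 (successors {w5}): φ is false.
  w4 (successors {w0, w1}): φ is true.
  w5 (successors {w6}): φ is true.
  w6 (successors {w0, w4, w5, w6, w7}): φ is true.
  w7 (successors ∅): φ is true.
For instance, at w4:
  At w4: Dia Dia (Dia s or r) is false, Box Box Dia s -> r is true, so Dia Dia (Dia s or r) -> (Box Box Dia s -> r) is true.
    At w4: Dia Dia (Dia s or r) requires Dia (Dia s or r) at some successor in {w0, w1}.
      At w0: Dia (Dia s or r) is false.
      At w1: Dia (Dia s or r) is false.
    So Dia Dia (Dia s or r) is false at w4.
    At w4: Box Box Dia s is false, r is false, so Box Box Dia s -> r is true.
      At w4: Box Box Dia s requires Box Dia s at every successor {w0, w1}.
        Box Dia s fails at w1, so Box Box Dia s is false at w4.
Satisfying worlds: {w0, w1, w2, w4, w5, w6, w7}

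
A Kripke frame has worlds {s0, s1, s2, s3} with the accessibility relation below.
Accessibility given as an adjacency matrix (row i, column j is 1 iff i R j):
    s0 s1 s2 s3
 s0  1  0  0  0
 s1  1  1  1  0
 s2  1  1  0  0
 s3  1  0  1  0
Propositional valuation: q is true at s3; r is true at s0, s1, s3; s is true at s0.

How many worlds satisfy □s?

Let φ = □s. Evaluate φ at each world:
  s0 (successors {s0}): φ is true.
  s1 (successors {s0, s1, s2}): φ is false.
  s2 (successors {s0, s1}): φ is false.
  s3 (successors {s0, s2}): φ is false.
For instance, at s0:
  At s0: □s requires s at every successor {s0}.
    At s0: s is true.
  So □s is true at s0.
Satisfying worlds: {s0}

1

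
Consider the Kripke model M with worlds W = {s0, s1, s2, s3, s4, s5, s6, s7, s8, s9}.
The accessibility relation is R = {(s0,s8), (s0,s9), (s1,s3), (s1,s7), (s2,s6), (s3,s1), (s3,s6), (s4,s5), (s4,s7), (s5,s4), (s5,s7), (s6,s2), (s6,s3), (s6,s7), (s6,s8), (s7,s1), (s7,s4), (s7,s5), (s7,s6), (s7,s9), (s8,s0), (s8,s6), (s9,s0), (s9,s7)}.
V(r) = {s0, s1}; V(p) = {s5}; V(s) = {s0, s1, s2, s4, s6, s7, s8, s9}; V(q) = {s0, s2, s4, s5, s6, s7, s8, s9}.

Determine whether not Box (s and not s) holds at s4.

Recall that Box ψ holds at a world iff ψ holds at every accessible world, and Dia ψ holds iff ψ holds at some accessible world.
At s4: Box (s and not s) is false, so not Box (s and not s) is true.
  At s4: Box (s and not s) requires s and not s at every successor {s5, s7}.
    s and not s fails at s5, so Box (s and not s) is false at s4.

Yes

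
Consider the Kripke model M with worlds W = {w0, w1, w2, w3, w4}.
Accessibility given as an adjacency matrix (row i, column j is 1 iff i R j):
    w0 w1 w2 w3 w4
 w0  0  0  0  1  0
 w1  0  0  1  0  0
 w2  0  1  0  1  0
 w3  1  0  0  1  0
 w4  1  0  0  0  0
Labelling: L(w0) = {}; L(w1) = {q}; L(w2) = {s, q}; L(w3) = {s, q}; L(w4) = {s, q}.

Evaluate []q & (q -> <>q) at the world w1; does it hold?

Recall that []ψ holds at a world iff ψ holds at every accessible world, and <>ψ holds iff ψ holds at some accessible world.
At w1: []q is true, q -> <>q is true, so []q & (q -> <>q) is true.
  At w1: []q requires q at every successor {w2}.
    At w2: q is true.
  So []q is true at w1.
  At w1: q is true, <>q is true, so q -> <>q is true.
    At w1: <>q requires q at some successor in {w2}.
      q holds at w2, so <>q is true at w1.

Yes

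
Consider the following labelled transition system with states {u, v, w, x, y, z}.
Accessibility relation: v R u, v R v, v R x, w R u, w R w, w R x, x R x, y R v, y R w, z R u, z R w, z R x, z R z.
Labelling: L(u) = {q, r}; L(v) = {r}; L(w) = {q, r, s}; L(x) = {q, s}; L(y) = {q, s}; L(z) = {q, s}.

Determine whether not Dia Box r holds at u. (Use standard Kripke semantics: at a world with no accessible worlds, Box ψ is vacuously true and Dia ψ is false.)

At u: Dia Box r is false, so not Dia Box r is true.
  At u: no accessible worlds, so Dia Box r is false.

Yes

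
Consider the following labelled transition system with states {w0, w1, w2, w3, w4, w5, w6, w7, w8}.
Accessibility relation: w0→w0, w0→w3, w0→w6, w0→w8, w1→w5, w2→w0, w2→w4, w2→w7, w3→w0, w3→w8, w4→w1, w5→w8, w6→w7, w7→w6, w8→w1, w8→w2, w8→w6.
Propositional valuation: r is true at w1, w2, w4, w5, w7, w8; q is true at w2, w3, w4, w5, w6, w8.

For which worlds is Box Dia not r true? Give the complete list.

w3, w5, w6

Let φ = Box Dia not r. Evaluate φ at each world:
  w0 (successors {w0, w3, w6, w8}): φ is false.
  w1 (successors {w5}): φ is false.
  w2 (successors {w0, w4, w7}): φ is false.
  w3 (successors {w0, w8}): φ is true.
  w4 (successors {w1}): φ is false.
  w5 (successors {w8}): φ is true.
  w6 (successors {w7}): φ is true.
  w7 (successors {w6}): φ is false.
  w8 (successors {w1, w2, w6}): φ is false.
For instance, at w3:
  At w3: Box Dia not r requires Dia not r at every successor {w0, w8}.
      At w0: Dia not r requires not r at some successor in {w0, w3, w6, w8}.
        not r holds at w0, so Dia not r is true at w0.
      At w8: Dia not r requires not r at some successor in {w1, w2, w6}.
        not r holds at w6, so Dia not r is true at w8.
  So Box Dia not r is true at w3.
Satisfying worlds: {w3, w5, w6}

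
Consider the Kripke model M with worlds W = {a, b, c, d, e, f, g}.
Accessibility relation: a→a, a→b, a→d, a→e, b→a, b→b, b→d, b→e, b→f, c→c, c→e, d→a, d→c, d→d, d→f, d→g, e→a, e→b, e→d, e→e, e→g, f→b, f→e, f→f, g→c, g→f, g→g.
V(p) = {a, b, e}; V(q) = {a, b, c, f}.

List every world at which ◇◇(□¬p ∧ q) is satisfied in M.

Let φ = ◇◇(□¬p ∧ q). Evaluate φ at each world:
  a (successors {a, b, d, e}): φ is false.
  b (successors {a, b, d, e, f}): φ is false.
  c (successors {c, e}): φ is false.
  d (successors {a, c, d, f, g}): φ is false.
  e (successors {a, b, d, e, g}): φ is false.
  f (successors {b, e, f}): φ is false.
  g (successors {c, f, g}): φ is false.
For instance, at c:
  At c: ◇◇(□¬p ∧ q) requires ◇(□¬p ∧ q) at some successor in {c, e}.
    At c: ◇(□¬p ∧ q) is false.
    At e: ◇(□¬p ∧ q) is false.
  So ◇◇(□¬p ∧ q) is false at c.
Satisfying worlds: none.

none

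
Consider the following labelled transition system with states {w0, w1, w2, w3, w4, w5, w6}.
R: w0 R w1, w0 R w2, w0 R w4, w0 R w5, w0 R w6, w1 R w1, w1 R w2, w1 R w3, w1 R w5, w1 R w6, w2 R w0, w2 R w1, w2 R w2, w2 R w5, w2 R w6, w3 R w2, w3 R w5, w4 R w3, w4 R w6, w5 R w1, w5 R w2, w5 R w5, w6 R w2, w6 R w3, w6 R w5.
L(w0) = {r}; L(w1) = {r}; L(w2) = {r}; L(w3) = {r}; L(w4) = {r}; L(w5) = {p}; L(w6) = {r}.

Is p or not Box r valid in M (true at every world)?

No

Recall that Box ψ holds at a world iff ψ holds at every accessible world, and Dia ψ holds iff ψ holds at some accessible world.
Let φ = p or not Box r. Evaluate φ at each world:
  w0 (successors {w1, w2, w4, w5, w6}): φ is true.
  w1 (successors {w1, w2, w3, w5, w6}): φ is true.
  w2 (successors {w0, w1, w2, w5, w6}): φ is true.
  w3 (successors {w2, w5}): φ is true.
  w4 (successors {w3, w6}): φ is false.
  w5 (successors {w1, w2, w5}): φ is true.
  w6 (successors {w2, w3, w5}): φ is true.
Detail at w4 (counterexample):
  At w4: p is false, not Box r is false, so p or not Box r is false.
    At w4: Box r is true, so not Box r is false.
      At w4: Box r requires r at every successor {w3, w6}.
        At w3: r is true.
        At w6: r is true.
      So Box r is true at w4.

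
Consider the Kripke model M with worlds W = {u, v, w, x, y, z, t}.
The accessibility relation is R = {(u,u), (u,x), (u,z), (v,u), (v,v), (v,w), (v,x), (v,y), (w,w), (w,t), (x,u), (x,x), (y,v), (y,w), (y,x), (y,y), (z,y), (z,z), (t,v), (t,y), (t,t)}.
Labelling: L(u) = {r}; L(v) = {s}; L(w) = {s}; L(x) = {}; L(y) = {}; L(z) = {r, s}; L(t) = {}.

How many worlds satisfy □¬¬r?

Let φ = □¬¬r. Evaluate φ at each world:
  u (successors {u, x, z}): φ is false.
  v (successors {u, v, w, x, y}): φ is false.
  w (successors {w, t}): φ is false.
  x (successors {u, x}): φ is false.
  y (successors {v, w, x, y}): φ is false.
  z (successors {y, z}): φ is false.
  t (successors {v, y, t}): φ is false.
For instance, at v:
  At v: □¬¬r requires ¬¬r at every successor {u, v, w, x, y}.
    ¬¬r fails at v, so □¬¬r is false at v.
Satisfying worlds: none.

0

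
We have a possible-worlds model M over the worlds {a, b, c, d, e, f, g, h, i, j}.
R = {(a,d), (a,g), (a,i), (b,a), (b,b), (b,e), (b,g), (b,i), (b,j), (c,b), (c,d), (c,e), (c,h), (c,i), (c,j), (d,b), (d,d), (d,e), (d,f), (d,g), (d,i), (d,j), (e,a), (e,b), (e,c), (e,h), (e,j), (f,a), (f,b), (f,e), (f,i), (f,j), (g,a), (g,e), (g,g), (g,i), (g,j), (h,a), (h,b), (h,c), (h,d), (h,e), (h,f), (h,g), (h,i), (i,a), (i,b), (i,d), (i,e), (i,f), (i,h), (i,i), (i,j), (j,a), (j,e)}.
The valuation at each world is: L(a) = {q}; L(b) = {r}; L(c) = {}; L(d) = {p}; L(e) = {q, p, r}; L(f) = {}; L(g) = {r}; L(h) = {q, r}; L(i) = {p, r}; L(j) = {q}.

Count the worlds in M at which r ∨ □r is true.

5

Recall that □ψ holds at a world iff ψ holds at every accessible world, and ◇ψ holds iff ψ holds at some accessible world.
Let φ = r ∨ □r. Evaluate φ at each world:
  a (successors {d, g, i}): φ is false.
  b (successors {a, b, e, g, i, j}): φ is true.
  c (successors {b, d, e, h, i, j}): φ is false.
  d (successors {b, d, e, f, g, i, j}): φ is false.
  e (successors {a, b, c, h, j}): φ is true.
  f (successors {a, b, e, i, j}): φ is false.
  g (successors {a, e, g, i, j}): φ is true.
  h (successors {a, b, c, d, e, f, g, i}): φ is true.
  i (successors {a, b, d, e, f, h, i, j}): φ is true.
  j (successors {a, e}): φ is false.
For instance, at a:
  At a: r is false, □r is false, so r ∨ □r is false.
    At a: □r requires r at every successor {d, g, i}.
      r fails at d, so □r is false at a.
Satisfying worlds: {b, e, g, h, i}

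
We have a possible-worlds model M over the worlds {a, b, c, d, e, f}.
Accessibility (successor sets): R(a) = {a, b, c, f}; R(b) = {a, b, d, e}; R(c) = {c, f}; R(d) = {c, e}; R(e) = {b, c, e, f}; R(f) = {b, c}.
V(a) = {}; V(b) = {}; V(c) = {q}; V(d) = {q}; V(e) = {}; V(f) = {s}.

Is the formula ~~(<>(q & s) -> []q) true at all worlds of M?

Let φ = ~~(<>(q & s) -> []q). Evaluate φ at each world:
  a (successors {a, b, c, f}): φ is true.
  b (successors {a, b, d, e}): φ is true.
  c (successors {c, f}): φ is true.
  d (successors {c, e}): φ is true.
  e (successors {b, c, e, f}): φ is true.
  f (successors {b, c}): φ is true.
For instance, at e:
  At e: ~(<>(q & s) -> []q) is false, so ~~(<>(q & s) -> []q) is true.
    At e: <>(q & s) -> []q is true, so ~(<>(q & s) -> []q) is false.
      At e: <>(q & s) is false, []q is false, so <>(q & s) -> []q is true.

Yes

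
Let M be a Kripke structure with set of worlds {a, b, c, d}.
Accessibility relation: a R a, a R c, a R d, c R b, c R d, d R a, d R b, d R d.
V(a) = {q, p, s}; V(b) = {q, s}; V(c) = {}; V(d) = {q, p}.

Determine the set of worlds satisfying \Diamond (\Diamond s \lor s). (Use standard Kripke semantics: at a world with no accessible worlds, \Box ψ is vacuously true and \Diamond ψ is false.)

Let φ = \Diamond (\Diamond s \lor s). Evaluate φ at each world:
  a (successors {a, c, d}): φ is true.
  b (successors ∅): φ is false.
  c (successors {b, d}): φ is true.
  d (successors {a, b, d}): φ is true.
For instance, at d:
  At d: \Diamond (\Diamond s \lor s) requires \Diamond s \lor s at some successor in {a, b, d}.
    \Diamond s \lor s holds at a, so \Diamond (\Diamond s \lor s) is true at d.
      At a: \Diamond s is true, s is true, so \Diamond s \lor s is true.
Satisfying worlds: {a, c, d}

a, c, d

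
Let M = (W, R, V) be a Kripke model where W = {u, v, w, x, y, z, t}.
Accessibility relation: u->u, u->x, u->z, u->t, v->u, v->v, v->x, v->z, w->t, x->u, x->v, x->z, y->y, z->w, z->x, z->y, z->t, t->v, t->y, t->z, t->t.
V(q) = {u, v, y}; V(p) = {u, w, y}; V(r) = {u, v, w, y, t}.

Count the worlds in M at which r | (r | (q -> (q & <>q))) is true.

Let φ = r | (r | (q -> (q & <>q))). Evaluate φ at each world:
  u (successors {u, x, z, t}): φ is true.
  v (successors {u, v, x, z}): φ is true.
  w (successors {t}): φ is true.
  x (successors {u, v, z}): φ is true.
  y (successors {y}): φ is true.
  z (successors {w, x, y, t}): φ is true.
  t (successors {v, y, z, t}): φ is true.
For instance, at y:
  At y: r is true, r | (q -> (q & <>q)) is true, so r | (r | (q -> (q & <>q))) is true.
    At y: r is true, q -> (q & <>q) is true, so r | (q -> (q & <>q)) is true.
      At y: q is true, q & <>q is true, so q -> (q & <>q) is true.
Satisfying worlds: {u, v, w, x, y, z, t}

7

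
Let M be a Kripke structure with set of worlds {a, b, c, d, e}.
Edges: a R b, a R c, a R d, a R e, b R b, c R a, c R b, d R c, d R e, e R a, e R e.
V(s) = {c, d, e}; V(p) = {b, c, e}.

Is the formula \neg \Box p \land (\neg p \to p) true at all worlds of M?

No

Let φ = \neg \Box p \land (\neg p \to p). Evaluate φ at each world:
  a (successors {b, c, d, e}): φ is false.
  b (successors {b}): φ is false.
  c (successors {a, b}): φ is true.
  d (successors {c, e}): φ is false.
  e (successors {a, e}): φ is true.
Detail at a (counterexample):
  At a: \neg \Box p is true, \neg p \to p is false, so \neg \Box p \land (\neg p \to p) is false.
    At a: \Box p is false, so \neg \Box p is true.
      At a: \Box p requires p at every successor {b, c, d, e}.
        p fails at d, so \Box p is false at a.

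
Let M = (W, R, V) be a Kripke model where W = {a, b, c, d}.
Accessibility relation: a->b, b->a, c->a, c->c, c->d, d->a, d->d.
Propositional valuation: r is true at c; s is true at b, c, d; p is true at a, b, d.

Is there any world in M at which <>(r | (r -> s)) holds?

Let φ = <>(r | (r -> s)). Evaluate φ at each world:
  a (successors {b}): φ is true.
  b (successors {a}): φ is true.
  c (successors {a, c, d}): φ is true.
  d (successors {a, d}): φ is true.
Detail at a (witness):
  At a: <>(r | (r -> s)) requires r | (r -> s) at some successor in {b}.
    r | (r -> s) holds at b, so <>(r | (r -> s)) is true at a.

Yes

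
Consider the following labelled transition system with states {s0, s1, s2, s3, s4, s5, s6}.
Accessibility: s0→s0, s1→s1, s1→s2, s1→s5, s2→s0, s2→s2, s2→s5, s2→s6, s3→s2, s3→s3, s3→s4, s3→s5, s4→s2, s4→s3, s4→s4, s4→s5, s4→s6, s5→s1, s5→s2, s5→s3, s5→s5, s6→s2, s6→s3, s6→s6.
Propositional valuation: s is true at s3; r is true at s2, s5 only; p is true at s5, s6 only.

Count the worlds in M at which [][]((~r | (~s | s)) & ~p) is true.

1

Let φ = [][]((~r | (~s | s)) & ~p). Evaluate φ at each world:
  s0 (successors {s0}): φ is true.
  s1 (successors {s1, s2, s5}): φ is false.
  s2 (successors {s0, s2, s5, s6}): φ is false.
  s3 (successors {s2, s3, s4, s5}): φ is false.
  s4 (successors {s2, s3, s4, s5, s6}): φ is false.
  s5 (successors {s1, s2, s3, s5}): φ is false.
  s6 (successors {s2, s3, s6}): φ is false.
For instance, at s1:
  At s1: [][]((~r | (~s | s)) & ~p) requires []((~r | (~s | s)) & ~p) at every successor {s1, s2, s5}.
    []((~r | (~s | s)) & ~p) fails at s1, so [][]((~r | (~s | s)) & ~p) is false at s1.
      At s1: []((~r | (~s | s)) & ~p) requires (~r | (~s | s)) & ~p at every successor {s1, s2, s5}.
        (~r | (~s | s)) & ~p fails at s5, so []((~r | (~s | s)) & ~p) is false at s1.
Satisfying worlds: {s0}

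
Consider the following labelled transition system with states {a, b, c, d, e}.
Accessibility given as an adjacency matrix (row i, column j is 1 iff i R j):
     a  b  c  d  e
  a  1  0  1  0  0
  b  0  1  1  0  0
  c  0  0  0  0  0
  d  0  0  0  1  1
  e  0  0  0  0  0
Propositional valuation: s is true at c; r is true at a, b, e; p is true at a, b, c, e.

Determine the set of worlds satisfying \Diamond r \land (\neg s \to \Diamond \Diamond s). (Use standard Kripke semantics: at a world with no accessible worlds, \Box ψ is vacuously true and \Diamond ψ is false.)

Let φ = \Diamond r \land (\neg s \to \Diamond \Diamond s). Evaluate φ at each world:
  a (successors {a, c}): φ is true.
  b (successors {b, c}): φ is true.
  c (successors ∅): φ is false.
  d (successors {d, e}): φ is false.
  e (successors ∅): φ is false.
For instance, at d:
  At d: \Diamond r is true, \neg s \to \Diamond \Diamond s is false, so \Diamond r \land (\neg s \to \Diamond \Diamond s) is false.
    At d: \Diamond r requires r at some successor in {d, e}.
      r holds at e, so \Diamond r is true at d.
    At d: \neg s is true, \Diamond \Diamond s is false, so \neg s \to \Diamond \Diamond s is false.
      At d: \Diamond \Diamond s requires \Diamond s at some successor in {d, e}.
        At d: \Diamond s is false.
        At e: \Diamond s is false.
      So \Diamond \Diamond s is false at d.
Satisfying worlds: {a, b}

a, b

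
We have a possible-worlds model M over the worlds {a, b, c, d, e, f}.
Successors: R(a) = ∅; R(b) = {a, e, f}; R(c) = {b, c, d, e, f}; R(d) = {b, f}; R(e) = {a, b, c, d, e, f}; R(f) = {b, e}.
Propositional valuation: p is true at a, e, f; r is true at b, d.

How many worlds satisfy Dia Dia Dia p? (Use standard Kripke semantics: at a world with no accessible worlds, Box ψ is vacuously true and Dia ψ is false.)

5

Let φ = Dia Dia Dia p. Evaluate φ at each world:
  a (successors ∅): φ is false.
  b (successors {a, e, f}): φ is true.
  c (successors {b, c, d, e, f}): φ is true.
  d (successors {b, f}): φ is true.
  e (successors {a, b, c, d, e, f}): φ is true.
  f (successors {b, e}): φ is true.
For instance, at f:
  At f: Dia Dia Dia p requires Dia Dia p at some successor in {b, e}.
    Dia Dia p holds at b, so Dia Dia Dia p is true at f.
      At b: Dia Dia p requires Dia p at some successor in {a, e, f}.
        Dia p holds at e, so Dia Dia p is true at b.
Satisfying worlds: {b, c, d, e, f}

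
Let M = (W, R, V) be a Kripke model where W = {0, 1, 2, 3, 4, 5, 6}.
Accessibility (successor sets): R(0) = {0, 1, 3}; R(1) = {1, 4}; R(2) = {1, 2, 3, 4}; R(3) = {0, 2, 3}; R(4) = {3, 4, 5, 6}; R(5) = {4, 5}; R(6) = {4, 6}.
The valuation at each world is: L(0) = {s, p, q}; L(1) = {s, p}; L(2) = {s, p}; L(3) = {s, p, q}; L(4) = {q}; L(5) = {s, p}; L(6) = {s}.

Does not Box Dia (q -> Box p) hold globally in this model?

Let φ = not Box Dia (q -> Box p). Evaluate φ at each world:
  0 (successors {0, 1, 3}): φ is false.
  1 (successors {1, 4}): φ is false.
  2 (successors {1, 2, 3, 4}): φ is false.
  3 (successors {0, 2, 3}): φ is false.
  4 (successors {3, 4, 5, 6}): φ is false.
  5 (successors {4, 5}): φ is false.
  6 (successors {4, 6}): φ is false.
Detail at 0 (counterexample):
  At 0: Box Dia (q -> Box p) is true, so not Box Dia (q -> Box p) is false.
    At 0: Box Dia (q -> Box p) requires Dia (q -> Box p) at every successor {0, 1, 3}.
      At 0: Dia (q -> Box p) is true.
      At 1: Dia (q -> Box p) is true.
      At 3: Dia (q -> Box p) is true.
    So Box Dia (q -> Box p) is true at 0.

No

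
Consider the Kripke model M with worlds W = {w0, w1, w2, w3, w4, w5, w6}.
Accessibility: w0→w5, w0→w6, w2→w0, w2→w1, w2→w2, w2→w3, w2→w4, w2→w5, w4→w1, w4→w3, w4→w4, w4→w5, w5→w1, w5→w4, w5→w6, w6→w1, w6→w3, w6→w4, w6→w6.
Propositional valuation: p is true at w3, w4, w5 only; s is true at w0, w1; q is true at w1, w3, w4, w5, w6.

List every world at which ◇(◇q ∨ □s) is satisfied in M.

Let φ = ◇(◇q ∨ □s). Evaluate φ at each world:
  w0 (successors {w5, w6}): φ is true.
  w1 (successors ∅): φ is false.
  w2 (successors {w0, w1, w2, w3, w4, w5}): φ is true.
  w3 (successors ∅): φ is false.
  w4 (successors {w1, w3, w4, w5}): φ is true.
  w5 (successors {w1, w4, w6}): φ is true.
  w6 (successors {w1, w3, w4, w6}): φ is true.
For instance, at w0:
  At w0: ◇(◇q ∨ □s) requires ◇q ∨ □s at some successor in {w5, w6}.
    ◇q ∨ □s holds at w5, so ◇(◇q ∨ □s) is true at w0.
      At w5: ◇q is true, □s is false, so ◇q ∨ □s is true.
Satisfying worlds: {w0, w2, w4, w5, w6}

w0, w2, w4, w5, w6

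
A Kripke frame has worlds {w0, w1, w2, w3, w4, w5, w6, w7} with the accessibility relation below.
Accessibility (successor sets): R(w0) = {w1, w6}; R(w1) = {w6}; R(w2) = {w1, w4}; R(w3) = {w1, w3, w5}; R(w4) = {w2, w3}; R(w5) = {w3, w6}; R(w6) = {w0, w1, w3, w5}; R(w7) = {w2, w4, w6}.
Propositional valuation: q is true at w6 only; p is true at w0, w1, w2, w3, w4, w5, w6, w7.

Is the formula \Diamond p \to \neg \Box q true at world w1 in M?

Recall that \Box ψ holds at a world iff ψ holds at every accessible world, and \Diamond ψ holds iff ψ holds at some accessible world.
At w1: \Diamond p is true, \neg \Box q is false, so \Diamond p \to \neg \Box q is false.
  At w1: \Diamond p requires p at some successor in {w6}.
    p holds at w6, so \Diamond p is true at w1.
  At w1: \Box q is true, so \neg \Box q is false.
    At w1: \Box q requires q at every successor {w6}.
      At w6: q is true.
    So \Box q is true at w1.

No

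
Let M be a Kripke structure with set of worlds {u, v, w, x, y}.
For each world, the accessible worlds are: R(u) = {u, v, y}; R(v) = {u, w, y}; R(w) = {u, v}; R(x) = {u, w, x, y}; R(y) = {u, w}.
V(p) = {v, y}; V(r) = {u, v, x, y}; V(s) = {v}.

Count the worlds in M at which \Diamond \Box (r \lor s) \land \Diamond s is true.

2

Recall that \Box ψ holds at a world iff ψ holds at every accessible world, and \Diamond ψ holds iff ψ holds at some accessible world.
Let φ = \Diamond \Box (r \lor s) \land \Diamond s. Evaluate φ at each world:
  u (successors {u, v, y}): φ is true.
  v (successors {u, w, y}): φ is false.
  w (successors {u, v}): φ is true.
  x (successors {u, w, x, y}): φ is false.
  y (successors {u, w}): φ is false.
For instance, at w:
  At w: \Diamond \Box (r \lor s) is true, \Diamond s is true, so \Diamond \Box (r \lor s) \land \Diamond s is true.
    At w: \Diamond \Box (r \lor s) requires \Box (r \lor s) at some successor in {u, v}.
      \Box (r \lor s) holds at u, so \Diamond \Box (r \lor s) is true at w.
    At w: \Diamond s requires s at some successor in {u, v}.
      s holds at v, so \Diamond s is true at w.
Satisfying worlds: {u, w}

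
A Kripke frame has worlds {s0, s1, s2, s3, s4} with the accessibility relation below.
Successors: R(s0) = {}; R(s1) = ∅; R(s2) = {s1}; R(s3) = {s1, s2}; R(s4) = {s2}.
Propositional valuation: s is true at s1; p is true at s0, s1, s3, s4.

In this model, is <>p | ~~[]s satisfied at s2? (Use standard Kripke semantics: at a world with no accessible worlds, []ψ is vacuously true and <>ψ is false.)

At s2: <>p is true, ~~[]s is true, so <>p | ~~[]s is true.
  At s2: <>p requires p at some successor in {s1}.
    p holds at s1, so <>p is true at s2.
  At s2: ~[]s is false, so ~~[]s is true.
    At s2: []s is true, so ~[]s is false.
      At s2: []s requires s at every successor {s1}.
        At s1: s is true.
      So []s is true at s2.

Yes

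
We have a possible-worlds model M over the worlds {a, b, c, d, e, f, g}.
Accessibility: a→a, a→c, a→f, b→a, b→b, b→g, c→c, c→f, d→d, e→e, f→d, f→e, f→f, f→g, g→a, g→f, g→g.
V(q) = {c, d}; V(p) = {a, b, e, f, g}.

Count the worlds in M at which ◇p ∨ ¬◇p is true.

Let φ = ◇p ∨ ¬◇p. Evaluate φ at each world:
  a (successors {a, c, f}): φ is true.
  b (successors {a, b, g}): φ is true.
  c (successors {c, f}): φ is true.
  d (successors {d}): φ is true.
  e (successors {e}): φ is true.
  f (successors {d, e, f, g}): φ is true.
  g (successors {a, f, g}): φ is true.
For instance, at d:
  At d: ◇p is false, ¬◇p is true, so ◇p ∨ ¬◇p is true.
    At d: ◇p requires p at some successor in {d}.
      At d: p is false.
    So ◇p is false at d.
    At d: ◇p is false, so ¬◇p is true.
      At d: ◇p requires p at some successor in {d}.
        At d: p is false.
      So ◇p is false at d.
Satisfying worlds: {a, b, c, d, e, f, g}

7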